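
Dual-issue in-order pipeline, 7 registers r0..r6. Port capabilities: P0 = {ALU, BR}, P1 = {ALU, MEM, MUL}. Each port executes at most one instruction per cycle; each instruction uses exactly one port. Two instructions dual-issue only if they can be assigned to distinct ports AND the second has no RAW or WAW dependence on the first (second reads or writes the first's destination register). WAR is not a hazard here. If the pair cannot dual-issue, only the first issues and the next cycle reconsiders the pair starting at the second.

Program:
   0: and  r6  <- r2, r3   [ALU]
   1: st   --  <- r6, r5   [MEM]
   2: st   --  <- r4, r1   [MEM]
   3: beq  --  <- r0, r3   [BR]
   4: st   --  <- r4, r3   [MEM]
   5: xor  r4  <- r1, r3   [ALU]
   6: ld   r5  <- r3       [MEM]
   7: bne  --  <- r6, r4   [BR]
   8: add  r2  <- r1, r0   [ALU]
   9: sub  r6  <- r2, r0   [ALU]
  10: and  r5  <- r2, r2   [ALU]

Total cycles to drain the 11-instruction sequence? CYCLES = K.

CYCLES = 7

t=0 i0:and.ALU ; RAW r6
t=1 i1:st.MEM ; no-port MEM/MEM
t=2 i2/i3:st.MEM;beq.BR ; pair
t=3 i4/i5:st.MEM;xor.ALU ; pair
t=4 i6/i7:ld.MEM;bne.BR ; pair
t=5 i8:add.ALU ; RAW r2
t=6 i9/i10:sub.ALU;and.ALU ; pair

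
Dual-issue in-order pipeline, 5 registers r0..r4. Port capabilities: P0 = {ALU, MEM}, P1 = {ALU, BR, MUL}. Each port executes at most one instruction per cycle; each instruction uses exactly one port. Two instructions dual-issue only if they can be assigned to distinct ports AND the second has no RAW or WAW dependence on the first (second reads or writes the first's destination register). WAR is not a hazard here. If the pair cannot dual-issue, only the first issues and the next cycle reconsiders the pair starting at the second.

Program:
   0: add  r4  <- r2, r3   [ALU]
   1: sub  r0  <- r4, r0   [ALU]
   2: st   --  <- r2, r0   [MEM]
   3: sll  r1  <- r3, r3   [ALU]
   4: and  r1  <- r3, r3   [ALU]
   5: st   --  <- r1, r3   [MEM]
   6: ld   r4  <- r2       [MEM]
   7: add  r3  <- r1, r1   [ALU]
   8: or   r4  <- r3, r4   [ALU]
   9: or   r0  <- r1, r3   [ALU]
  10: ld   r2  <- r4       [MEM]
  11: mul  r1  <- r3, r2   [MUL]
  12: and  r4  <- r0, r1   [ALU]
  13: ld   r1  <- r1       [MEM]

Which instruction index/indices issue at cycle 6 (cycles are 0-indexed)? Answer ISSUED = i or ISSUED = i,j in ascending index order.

ISSUED = 8,9

#0 head=0: add i0 RAW r4
#1 head=1: sub i1 RAW r0
#2 head=2: st;sll i2/i3 dual
#3 head=4: and i4 RAW r1
#4 head=5: st i5 no-port MEM/MEM
#5 head=6: ld;add i6/i7 dual
#6 head=8: or;or i8/i9 dual
#7 head=10: ld i10 RAW r2
#8 head=11: mul i11 RAW r1
#9 head=12: and;ld i12/i13 dual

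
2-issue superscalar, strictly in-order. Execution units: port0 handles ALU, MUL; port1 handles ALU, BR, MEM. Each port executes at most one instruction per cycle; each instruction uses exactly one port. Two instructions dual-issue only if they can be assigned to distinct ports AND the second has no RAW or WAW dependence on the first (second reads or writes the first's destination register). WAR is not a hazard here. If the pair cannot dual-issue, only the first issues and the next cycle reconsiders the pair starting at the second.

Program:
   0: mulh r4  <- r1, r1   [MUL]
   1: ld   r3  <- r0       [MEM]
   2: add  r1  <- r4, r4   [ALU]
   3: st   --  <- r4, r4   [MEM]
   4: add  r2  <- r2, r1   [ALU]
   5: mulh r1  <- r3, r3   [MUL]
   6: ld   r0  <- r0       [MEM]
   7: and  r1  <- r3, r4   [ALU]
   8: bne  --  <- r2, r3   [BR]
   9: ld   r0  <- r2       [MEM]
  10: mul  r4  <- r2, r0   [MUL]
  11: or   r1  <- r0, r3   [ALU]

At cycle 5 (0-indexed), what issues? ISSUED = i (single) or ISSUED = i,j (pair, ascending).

ISSUED = 9

0. mulh+ld @i0,i1  | pair
1. add+st @i2,i3  | pair
2. add+mulh @i4,i5  | pair
3. ld+and @i6,i7  | pair
4. bne @i8  | no-port BR/MEM
5. ld @i9  | RAW r0
6. mul+or @i10,i11  | pair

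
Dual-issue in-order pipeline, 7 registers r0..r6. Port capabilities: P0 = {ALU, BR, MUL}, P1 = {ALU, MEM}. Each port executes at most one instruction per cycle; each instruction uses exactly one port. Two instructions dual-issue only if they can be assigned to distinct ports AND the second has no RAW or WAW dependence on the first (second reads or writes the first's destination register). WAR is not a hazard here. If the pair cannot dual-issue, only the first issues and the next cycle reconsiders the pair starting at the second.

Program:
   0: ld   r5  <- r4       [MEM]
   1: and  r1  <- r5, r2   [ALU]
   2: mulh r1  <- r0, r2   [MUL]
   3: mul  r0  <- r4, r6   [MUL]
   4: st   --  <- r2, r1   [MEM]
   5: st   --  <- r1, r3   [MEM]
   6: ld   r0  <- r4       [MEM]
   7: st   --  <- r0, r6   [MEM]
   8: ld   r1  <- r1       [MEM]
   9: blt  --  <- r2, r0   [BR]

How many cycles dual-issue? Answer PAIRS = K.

PAIRS = 2

t=0 i0:ld.MEM ; RAW r5
t=1 i1:and.ALU ; WAW r1
t=2 i2:mulh.MUL ; no-port MUL/MUL
t=3 i3&i4:mul.MUL st.MEM ; dual
t=4 i5:st.MEM ; no-port MEM/MEM
t=5 i6:ld.MEM ; no-port MEM/MEM
t=6 i7:st.MEM ; no-port MEM/MEM
t=7 i8&i9:ld.MEM blt.BR ; dual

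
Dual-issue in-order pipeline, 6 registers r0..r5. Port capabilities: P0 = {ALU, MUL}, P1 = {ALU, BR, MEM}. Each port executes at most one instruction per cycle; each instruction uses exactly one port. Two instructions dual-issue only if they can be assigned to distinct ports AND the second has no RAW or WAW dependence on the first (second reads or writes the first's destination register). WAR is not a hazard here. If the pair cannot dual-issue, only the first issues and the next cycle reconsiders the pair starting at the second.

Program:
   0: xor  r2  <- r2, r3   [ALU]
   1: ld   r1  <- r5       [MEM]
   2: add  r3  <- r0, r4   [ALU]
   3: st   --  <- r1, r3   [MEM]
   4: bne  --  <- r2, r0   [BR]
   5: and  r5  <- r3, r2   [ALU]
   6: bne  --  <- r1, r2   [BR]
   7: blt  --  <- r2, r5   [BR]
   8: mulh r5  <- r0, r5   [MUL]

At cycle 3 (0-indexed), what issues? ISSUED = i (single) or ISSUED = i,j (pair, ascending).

[0] i0/i1  xor.ALU;ld.MEM  -- pair
[1] i2  add.ALU  -- RAW r3
[2] i3  st.MEM  -- no-port MEM/BR
[3] i4/i5  bne.BR;and.ALU  -- pair
[4] i6  bne.BR  -- no-port BR/BR
[5] i7/i8  blt.BR;mulh.MUL  -- pair

ISSUED = 4,5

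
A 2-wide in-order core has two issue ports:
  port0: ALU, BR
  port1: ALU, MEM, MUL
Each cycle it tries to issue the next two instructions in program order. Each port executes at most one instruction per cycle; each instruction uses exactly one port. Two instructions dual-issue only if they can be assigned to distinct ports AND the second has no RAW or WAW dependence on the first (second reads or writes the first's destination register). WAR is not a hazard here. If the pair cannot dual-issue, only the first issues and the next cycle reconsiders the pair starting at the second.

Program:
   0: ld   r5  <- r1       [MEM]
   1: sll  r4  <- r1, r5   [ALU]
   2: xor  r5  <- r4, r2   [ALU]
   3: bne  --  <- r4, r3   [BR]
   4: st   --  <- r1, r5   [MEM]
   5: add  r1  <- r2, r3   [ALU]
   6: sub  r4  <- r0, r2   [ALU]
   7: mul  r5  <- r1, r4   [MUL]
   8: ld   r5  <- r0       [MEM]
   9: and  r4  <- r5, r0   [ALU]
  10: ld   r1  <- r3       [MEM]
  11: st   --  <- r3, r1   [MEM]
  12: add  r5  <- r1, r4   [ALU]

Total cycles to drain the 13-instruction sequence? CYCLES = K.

t=0 i0:ld.MEM ; RAW r5
t=1 i1:sll.ALU ; RAW r4
t=2 i2+i3:xor.ALU+bne.BR ; 2-wide
t=3 i4+i5:st.MEM+add.ALU ; 2-wide
t=4 i6:sub.ALU ; RAW r4
t=5 i7:mul.MUL ; no-port MUL/MEM
t=6 i8:ld.MEM ; RAW r5
t=7 i9+i10:and.ALU+ld.MEM ; 2-wide
t=8 i11+i12:st.MEM+add.ALU ; 2-wide

CYCLES = 9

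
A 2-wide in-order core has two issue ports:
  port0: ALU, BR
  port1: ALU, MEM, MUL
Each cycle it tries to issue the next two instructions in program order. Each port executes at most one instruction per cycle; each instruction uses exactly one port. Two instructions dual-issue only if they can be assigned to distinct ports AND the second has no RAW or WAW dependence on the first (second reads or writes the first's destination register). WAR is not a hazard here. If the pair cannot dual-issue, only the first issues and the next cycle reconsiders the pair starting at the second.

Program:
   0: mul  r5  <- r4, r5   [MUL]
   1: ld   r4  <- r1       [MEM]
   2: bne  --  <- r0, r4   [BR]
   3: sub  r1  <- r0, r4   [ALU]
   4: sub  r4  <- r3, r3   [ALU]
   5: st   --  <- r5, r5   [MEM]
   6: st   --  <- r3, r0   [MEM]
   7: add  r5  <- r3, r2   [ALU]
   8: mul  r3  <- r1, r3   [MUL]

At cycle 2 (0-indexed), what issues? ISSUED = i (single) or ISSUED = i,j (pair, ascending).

#0 head=0: mul.MUL i0 no-port MUL/MEM
#1 head=1: ld.MEM i1 RAW r4
#2 head=2: bne.BR/sub.ALU i2/i3 pair
#3 head=4: sub.ALU/st.MEM i4/i5 pair
#4 head=6: st.MEM/add.ALU i6/i7 pair
#5 head=8: mul.MUL i8 tail

ISSUED = 2,3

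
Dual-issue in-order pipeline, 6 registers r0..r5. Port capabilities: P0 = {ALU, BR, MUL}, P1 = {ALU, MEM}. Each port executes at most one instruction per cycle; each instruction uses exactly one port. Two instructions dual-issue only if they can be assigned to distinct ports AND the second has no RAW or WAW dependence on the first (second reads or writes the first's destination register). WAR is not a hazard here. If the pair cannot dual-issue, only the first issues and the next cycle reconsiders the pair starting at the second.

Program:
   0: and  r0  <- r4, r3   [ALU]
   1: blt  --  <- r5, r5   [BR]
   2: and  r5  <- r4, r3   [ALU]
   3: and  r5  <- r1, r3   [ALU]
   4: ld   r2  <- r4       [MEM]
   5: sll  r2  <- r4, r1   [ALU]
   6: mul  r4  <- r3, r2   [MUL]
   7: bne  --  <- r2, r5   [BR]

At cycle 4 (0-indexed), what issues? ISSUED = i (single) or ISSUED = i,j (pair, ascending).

#0 head=0: and/blt i0/i1 2-wide
#1 head=2: and i2 WAW r5
#2 head=3: and/ld i3/i4 2-wide
#3 head=5: sll i5 RAW r2
#4 head=6: mul i6 no-port MUL/BR
#5 head=7: bne i7 tail

ISSUED = 6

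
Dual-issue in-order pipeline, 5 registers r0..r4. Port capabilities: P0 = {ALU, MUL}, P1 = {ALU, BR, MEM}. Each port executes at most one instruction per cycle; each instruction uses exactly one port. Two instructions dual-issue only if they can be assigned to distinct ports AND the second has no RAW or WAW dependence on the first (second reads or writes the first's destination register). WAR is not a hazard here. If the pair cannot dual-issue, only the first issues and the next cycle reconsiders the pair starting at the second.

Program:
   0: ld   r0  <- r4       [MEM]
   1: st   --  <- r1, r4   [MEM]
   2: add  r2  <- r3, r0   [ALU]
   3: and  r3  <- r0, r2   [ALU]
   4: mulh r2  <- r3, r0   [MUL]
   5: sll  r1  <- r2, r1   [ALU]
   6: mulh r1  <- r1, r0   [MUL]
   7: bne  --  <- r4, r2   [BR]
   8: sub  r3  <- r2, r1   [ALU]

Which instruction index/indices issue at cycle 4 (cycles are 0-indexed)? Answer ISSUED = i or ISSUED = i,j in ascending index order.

c0: i0 ld  no-port MEM/MEM
c1: i1&i2 st/add  dual
c2: i3 and  RAW r3
c3: i4 mulh  RAW r2
c4: i5 sll  RAW+WAW r1
c5: i6&i7 mulh/bne  dual
c6: i8 sub  tail

ISSUED = 5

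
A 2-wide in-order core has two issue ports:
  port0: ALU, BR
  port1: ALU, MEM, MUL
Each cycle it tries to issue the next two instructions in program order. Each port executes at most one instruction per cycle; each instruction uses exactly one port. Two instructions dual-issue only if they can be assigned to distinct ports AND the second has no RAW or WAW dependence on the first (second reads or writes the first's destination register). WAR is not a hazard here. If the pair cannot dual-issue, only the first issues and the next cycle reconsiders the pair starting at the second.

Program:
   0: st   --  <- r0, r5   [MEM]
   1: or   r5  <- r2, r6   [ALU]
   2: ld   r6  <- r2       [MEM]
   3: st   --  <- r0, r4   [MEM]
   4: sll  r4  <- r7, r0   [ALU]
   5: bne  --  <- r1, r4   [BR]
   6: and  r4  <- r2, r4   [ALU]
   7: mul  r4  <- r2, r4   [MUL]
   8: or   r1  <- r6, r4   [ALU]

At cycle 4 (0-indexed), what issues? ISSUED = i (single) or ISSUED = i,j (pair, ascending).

ISSUED = 7

0. st.MEM+or.ALU @i0&i1  | 2-wide
1. ld.MEM @i2  | no-port MEM/MEM
2. st.MEM+sll.ALU @i3&i4  | 2-wide
3. bne.BR+and.ALU @i5&i6  | 2-wide
4. mul.MUL @i7  | RAW r4
5. or.ALU @i8  | tail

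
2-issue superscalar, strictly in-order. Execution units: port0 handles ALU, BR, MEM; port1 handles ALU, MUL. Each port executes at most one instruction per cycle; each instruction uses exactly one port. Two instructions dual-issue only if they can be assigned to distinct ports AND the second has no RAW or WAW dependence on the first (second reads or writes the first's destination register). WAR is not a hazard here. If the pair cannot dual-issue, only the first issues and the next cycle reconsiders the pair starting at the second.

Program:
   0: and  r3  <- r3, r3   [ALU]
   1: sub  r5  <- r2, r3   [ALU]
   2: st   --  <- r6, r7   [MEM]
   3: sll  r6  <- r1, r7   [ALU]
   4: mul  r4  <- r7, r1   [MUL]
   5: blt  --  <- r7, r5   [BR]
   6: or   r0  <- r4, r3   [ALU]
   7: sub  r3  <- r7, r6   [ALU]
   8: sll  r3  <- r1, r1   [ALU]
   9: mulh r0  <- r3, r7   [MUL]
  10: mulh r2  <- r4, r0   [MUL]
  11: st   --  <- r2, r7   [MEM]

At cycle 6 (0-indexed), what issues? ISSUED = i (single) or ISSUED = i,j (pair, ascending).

t=0 i0:and ; RAW r3
t=1 i1&i2:sub;st ; 2-wide
t=2 i3&i4:sll;mul ; 2-wide
t=3 i5&i6:blt;or ; 2-wide
t=4 i7:sub ; WAW r3
t=5 i8:sll ; RAW r3
t=6 i9:mulh ; no-port MUL/MUL
t=7 i10:mulh ; RAW r2
t=8 i11:st ; tail

ISSUED = 9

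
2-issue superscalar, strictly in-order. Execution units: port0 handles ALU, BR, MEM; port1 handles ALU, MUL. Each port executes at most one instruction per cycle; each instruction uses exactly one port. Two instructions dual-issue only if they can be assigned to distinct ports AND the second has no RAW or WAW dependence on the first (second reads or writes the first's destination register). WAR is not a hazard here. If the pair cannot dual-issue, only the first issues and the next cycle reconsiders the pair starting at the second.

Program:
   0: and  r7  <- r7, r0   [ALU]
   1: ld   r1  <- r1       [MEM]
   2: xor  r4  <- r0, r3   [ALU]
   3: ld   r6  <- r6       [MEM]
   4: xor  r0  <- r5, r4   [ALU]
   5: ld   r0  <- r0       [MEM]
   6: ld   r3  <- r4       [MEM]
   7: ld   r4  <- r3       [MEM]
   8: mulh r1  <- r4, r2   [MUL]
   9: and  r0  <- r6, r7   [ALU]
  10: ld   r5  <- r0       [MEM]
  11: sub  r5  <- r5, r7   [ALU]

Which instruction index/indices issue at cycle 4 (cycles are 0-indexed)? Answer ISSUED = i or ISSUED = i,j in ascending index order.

ISSUED = 6

t=0 i0&i1:and.ALU+ld.MEM ; pair
t=1 i2&i3:xor.ALU+ld.MEM ; pair
t=2 i4:xor.ALU ; RAW+WAW r0
t=3 i5:ld.MEM ; no-port MEM/MEM
t=4 i6:ld.MEM ; no-port MEM/MEM
t=5 i7:ld.MEM ; RAW r4
t=6 i8&i9:mulh.MUL+and.ALU ; pair
t=7 i10:ld.MEM ; RAW+WAW r5
t=8 i11:sub.ALU ; tail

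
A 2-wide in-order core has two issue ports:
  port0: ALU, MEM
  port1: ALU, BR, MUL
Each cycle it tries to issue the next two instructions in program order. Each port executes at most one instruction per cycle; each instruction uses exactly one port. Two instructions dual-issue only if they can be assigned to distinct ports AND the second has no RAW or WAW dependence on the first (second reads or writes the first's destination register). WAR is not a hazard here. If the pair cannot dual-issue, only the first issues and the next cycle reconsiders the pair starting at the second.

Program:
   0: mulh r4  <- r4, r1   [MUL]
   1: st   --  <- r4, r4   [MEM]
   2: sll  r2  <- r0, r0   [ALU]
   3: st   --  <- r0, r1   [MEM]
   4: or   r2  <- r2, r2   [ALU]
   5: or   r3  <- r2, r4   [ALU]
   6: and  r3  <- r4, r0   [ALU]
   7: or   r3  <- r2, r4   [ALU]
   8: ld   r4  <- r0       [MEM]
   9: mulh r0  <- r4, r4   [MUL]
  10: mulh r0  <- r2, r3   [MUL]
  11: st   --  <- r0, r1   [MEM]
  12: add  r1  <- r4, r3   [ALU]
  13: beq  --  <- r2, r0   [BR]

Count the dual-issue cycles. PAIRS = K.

PAIRS = 4

  cy0 -> i0 (mulh) RAW r4
  cy1 -> i1,i2 (st+sll) pair
  cy2 -> i3,i4 (st+or) pair
  cy3 -> i5 (or) WAW r3
  cy4 -> i6 (and) WAW r3
  cy5 -> i7,i8 (or+ld) pair
  cy6 -> i9 (mulh) no-port MUL/MUL
  cy7 -> i10 (mulh) RAW r0
  cy8 -> i11,i12 (st+add) pair
  cy9 -> i13 (beq) tail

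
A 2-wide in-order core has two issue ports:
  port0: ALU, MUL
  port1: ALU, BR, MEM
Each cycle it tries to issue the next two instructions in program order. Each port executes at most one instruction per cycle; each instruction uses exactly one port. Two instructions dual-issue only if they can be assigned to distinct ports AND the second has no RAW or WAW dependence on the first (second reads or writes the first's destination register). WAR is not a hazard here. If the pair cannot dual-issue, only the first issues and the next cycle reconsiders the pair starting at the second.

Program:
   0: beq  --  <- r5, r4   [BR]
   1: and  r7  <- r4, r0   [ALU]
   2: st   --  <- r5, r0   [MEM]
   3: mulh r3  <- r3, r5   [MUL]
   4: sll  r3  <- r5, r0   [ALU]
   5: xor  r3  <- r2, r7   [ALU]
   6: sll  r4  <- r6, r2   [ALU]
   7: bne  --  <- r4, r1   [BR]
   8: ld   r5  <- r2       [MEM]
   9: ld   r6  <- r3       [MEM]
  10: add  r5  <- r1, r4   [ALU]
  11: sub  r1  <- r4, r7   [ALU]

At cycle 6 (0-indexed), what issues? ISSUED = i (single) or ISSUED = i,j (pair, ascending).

  cy0 -> i0/i1 (beq.BR and.ALU) pair
  cy1 -> i2/i3 (st.MEM mulh.MUL) pair
  cy2 -> i4 (sll.ALU) WAW r3
  cy3 -> i5/i6 (xor.ALU sll.ALU) pair
  cy4 -> i7 (bne.BR) no-port BR/MEM
  cy5 -> i8 (ld.MEM) no-port MEM/MEM
  cy6 -> i9/i10 (ld.MEM add.ALU) pair
  cy7 -> i11 (sub.ALU) tail

ISSUED = 9,10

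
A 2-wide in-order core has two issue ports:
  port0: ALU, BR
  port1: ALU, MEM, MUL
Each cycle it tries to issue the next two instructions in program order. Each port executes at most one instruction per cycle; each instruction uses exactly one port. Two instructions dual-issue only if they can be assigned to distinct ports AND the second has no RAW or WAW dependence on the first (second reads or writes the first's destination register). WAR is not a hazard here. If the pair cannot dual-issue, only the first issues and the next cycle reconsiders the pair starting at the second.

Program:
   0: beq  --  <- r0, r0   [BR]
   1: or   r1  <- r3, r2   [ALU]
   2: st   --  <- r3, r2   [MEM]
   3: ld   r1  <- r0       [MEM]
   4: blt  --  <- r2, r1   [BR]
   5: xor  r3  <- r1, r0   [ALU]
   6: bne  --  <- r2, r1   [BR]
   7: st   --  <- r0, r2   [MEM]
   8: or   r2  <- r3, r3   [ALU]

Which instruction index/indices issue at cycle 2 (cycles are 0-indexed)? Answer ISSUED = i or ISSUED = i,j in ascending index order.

ISSUED = 3

#0 head=0: beq or i0/i1 dual
#1 head=2: st i2 no-port MEM/MEM
#2 head=3: ld i3 RAW r1
#3 head=4: blt xor i4/i5 dual
#4 head=6: bne st i6/i7 dual
#5 head=8: or i8 tail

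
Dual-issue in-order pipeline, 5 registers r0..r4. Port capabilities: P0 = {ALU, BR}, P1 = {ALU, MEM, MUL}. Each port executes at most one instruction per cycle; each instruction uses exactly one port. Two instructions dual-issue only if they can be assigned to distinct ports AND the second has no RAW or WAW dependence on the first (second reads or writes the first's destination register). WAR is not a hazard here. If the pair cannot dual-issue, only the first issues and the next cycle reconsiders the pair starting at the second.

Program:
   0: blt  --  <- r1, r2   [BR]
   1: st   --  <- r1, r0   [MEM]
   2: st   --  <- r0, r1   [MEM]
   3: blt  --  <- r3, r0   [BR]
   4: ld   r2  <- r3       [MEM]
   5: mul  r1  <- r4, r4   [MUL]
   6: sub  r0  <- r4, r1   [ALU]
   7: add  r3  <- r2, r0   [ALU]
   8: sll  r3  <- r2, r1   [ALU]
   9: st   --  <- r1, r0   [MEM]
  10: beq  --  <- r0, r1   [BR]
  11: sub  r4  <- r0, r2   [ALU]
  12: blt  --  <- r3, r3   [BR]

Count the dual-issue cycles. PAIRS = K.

PAIRS = 4

#0 head=0: blt+st i0,i1 dual
#1 head=2: st+blt i2,i3 dual
#2 head=4: ld i4 no-port MEM/MUL
#3 head=5: mul i5 RAW r1
#4 head=6: sub i6 RAW r0
#5 head=7: add i7 WAW r3
#6 head=8: sll+st i8,i9 dual
#7 head=10: beq+sub i10,i11 dual
#8 head=12: blt i12 tail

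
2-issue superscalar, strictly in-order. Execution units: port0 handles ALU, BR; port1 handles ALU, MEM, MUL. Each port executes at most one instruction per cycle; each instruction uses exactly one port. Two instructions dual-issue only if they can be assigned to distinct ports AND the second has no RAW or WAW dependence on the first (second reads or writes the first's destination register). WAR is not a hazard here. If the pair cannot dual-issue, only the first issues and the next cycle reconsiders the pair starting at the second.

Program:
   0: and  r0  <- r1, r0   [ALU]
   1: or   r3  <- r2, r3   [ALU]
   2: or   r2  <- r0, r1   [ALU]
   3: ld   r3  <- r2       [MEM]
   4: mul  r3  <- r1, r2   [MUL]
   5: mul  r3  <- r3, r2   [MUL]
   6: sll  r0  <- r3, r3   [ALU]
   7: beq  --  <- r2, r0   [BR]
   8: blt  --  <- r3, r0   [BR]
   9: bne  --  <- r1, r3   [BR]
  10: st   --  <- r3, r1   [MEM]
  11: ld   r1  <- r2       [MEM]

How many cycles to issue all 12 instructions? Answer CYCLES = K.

0. and.ALU;or.ALU @i0+i1  | 2-wide
1. or.ALU @i2  | RAW r2
2. ld.MEM @i3  | no-port MEM/MUL
3. mul.MUL @i4  | no-port MUL/MUL
4. mul.MUL @i5  | RAW r3
5. sll.ALU @i6  | RAW r0
6. beq.BR @i7  | no-port BR/BR
7. blt.BR @i8  | no-port BR/BR
8. bne.BR;st.MEM @i9+i10  | 2-wide
9. ld.MEM @i11  | tail

CYCLES = 10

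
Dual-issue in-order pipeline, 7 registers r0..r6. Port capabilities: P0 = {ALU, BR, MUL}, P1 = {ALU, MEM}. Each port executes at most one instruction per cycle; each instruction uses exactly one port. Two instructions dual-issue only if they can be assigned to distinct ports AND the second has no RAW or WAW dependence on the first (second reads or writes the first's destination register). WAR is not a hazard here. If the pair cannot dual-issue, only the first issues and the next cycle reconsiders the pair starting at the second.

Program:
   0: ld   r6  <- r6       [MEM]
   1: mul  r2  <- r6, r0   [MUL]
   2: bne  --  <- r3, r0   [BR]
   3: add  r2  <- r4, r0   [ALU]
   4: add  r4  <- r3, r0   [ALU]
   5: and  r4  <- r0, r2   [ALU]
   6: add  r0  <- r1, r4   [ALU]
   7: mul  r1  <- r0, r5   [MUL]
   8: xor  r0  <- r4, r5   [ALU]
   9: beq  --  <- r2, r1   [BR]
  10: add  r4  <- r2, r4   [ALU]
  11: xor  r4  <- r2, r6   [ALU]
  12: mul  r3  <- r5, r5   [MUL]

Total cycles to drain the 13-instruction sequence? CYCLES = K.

  cy0 -> i0 (ld) RAW r6
  cy1 -> i1 (mul) no-port MUL/BR
  cy2 -> i2,i3 (bne add) pair
  cy3 -> i4 (add) WAW r4
  cy4 -> i5 (and) RAW r4
  cy5 -> i6 (add) RAW r0
  cy6 -> i7,i8 (mul xor) pair
  cy7 -> i9,i10 (beq add) pair
  cy8 -> i11,i12 (xor mul) pair

CYCLES = 9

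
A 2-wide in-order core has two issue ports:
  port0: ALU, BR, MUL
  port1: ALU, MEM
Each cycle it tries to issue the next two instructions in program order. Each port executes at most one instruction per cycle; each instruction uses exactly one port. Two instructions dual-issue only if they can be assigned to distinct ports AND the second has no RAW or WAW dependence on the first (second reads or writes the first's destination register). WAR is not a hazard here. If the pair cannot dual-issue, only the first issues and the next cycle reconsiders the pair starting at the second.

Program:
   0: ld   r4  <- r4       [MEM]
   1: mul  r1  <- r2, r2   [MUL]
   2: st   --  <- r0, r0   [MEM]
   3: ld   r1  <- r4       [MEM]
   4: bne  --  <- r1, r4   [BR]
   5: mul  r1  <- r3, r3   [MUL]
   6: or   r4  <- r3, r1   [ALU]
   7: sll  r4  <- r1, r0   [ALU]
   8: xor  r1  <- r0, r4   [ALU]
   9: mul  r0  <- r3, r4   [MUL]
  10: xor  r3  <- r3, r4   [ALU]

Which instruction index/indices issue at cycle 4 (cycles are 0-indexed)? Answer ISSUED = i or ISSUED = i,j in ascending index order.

#0 head=0: ld/mul i0/i1 2-wide
#1 head=2: st i2 no-port MEM/MEM
#2 head=3: ld i3 RAW r1
#3 head=4: bne i4 no-port BR/MUL
#4 head=5: mul i5 RAW r1
#5 head=6: or i6 WAW r4
#6 head=7: sll i7 RAW r4
#7 head=8: xor/mul i8/i9 2-wide
#8 head=10: xor i10 tail

ISSUED = 5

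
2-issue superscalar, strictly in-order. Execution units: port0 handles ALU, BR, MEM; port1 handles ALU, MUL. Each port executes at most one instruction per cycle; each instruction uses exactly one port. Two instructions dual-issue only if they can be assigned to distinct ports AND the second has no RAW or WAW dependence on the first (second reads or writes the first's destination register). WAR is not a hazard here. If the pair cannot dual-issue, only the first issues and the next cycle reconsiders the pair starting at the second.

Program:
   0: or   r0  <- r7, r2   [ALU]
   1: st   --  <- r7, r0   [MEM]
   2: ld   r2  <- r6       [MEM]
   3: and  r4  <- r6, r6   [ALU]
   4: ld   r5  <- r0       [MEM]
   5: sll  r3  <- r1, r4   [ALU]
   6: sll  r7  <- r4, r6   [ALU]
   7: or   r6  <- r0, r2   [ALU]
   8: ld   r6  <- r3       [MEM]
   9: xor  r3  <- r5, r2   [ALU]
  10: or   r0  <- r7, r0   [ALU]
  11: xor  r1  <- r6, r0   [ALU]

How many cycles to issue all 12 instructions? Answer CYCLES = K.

CYCLES = 8

  cy0 -> i0 (or.ALU) RAW r0
  cy1 -> i1 (st.MEM) no-port MEM/MEM
  cy2 -> i2,i3 (ld.MEM+and.ALU) dual
  cy3 -> i4,i5 (ld.MEM+sll.ALU) dual
  cy4 -> i6,i7 (sll.ALU+or.ALU) dual
  cy5 -> i8,i9 (ld.MEM+xor.ALU) dual
  cy6 -> i10 (or.ALU) RAW r0
  cy7 -> i11 (xor.ALU) tail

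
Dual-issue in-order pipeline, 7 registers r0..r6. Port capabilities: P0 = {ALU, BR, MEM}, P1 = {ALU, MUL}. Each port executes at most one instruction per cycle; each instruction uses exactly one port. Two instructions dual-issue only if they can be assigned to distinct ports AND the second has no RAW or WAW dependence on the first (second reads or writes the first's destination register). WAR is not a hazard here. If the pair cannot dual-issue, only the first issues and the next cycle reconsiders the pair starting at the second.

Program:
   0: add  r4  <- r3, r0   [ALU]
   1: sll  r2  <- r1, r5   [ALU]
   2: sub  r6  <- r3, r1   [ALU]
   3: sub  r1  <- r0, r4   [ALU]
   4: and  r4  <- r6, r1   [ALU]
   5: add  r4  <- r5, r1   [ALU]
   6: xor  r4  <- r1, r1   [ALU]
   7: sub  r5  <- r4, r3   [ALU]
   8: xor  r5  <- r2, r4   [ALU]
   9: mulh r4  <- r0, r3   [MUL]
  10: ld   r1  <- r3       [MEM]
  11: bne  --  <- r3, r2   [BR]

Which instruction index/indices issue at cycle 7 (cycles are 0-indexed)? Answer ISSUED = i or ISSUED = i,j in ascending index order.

ISSUED = 10

#0 head=0: add sll i0/i1 dual
#1 head=2: sub sub i2/i3 dual
#2 head=4: and i4 WAW r4
#3 head=5: add i5 WAW r4
#4 head=6: xor i6 RAW r4
#5 head=7: sub i7 WAW r5
#6 head=8: xor mulh i8/i9 dual
#7 head=10: ld i10 no-port MEM/BR
#8 head=11: bne i11 tail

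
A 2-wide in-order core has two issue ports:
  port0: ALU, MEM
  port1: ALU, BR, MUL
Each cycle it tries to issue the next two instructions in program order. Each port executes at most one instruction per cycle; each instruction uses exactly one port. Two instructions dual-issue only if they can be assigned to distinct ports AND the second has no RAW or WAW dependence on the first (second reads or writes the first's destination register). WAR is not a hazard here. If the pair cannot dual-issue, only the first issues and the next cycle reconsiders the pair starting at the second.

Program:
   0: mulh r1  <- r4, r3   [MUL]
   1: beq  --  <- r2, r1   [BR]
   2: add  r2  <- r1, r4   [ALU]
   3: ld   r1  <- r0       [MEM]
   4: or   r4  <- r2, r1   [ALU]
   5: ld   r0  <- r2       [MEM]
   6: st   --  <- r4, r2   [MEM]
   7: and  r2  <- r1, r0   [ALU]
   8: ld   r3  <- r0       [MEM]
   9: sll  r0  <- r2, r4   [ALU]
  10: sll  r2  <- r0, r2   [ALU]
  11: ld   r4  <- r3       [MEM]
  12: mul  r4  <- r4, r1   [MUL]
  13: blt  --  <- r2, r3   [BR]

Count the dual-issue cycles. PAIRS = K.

PAIRS = 5

  cy0 -> i0 (mulh) no-port MUL/BR
  cy1 -> i1&i2 (beq/add) 2-wide
  cy2 -> i3 (ld) RAW r1
  cy3 -> i4&i5 (or/ld) 2-wide
  cy4 -> i6&i7 (st/and) 2-wide
  cy5 -> i8&i9 (ld/sll) 2-wide
  cy6 -> i10&i11 (sll/ld) 2-wide
  cy7 -> i12 (mul) no-port MUL/BR
  cy8 -> i13 (blt) tail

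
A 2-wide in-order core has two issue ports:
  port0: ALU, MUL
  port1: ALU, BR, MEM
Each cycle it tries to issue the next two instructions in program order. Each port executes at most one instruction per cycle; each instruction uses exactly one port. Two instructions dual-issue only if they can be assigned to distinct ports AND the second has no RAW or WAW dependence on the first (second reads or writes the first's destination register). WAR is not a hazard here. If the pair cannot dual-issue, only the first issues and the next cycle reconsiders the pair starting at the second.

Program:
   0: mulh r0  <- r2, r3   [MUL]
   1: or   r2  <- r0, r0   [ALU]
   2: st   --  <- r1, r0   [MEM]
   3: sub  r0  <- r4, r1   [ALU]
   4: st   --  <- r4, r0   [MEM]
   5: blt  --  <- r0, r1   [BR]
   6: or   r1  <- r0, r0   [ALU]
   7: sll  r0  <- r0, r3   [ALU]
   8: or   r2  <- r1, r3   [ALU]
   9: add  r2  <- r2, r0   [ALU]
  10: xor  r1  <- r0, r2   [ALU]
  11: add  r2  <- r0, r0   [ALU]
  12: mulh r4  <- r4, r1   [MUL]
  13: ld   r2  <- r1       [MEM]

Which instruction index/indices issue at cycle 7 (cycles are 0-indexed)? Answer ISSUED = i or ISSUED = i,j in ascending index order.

c0: i0 mulh.MUL  RAW r0
c1: i1/i2 or.ALU+st.MEM  dual
c2: i3 sub.ALU  RAW r0
c3: i4 st.MEM  no-port MEM/BR
c4: i5/i6 blt.BR+or.ALU  dual
c5: i7/i8 sll.ALU+or.ALU  dual
c6: i9 add.ALU  RAW r2
c7: i10/i11 xor.ALU+add.ALU  dual
c8: i12/i13 mulh.MUL+ld.MEM  dual

ISSUED = 10,11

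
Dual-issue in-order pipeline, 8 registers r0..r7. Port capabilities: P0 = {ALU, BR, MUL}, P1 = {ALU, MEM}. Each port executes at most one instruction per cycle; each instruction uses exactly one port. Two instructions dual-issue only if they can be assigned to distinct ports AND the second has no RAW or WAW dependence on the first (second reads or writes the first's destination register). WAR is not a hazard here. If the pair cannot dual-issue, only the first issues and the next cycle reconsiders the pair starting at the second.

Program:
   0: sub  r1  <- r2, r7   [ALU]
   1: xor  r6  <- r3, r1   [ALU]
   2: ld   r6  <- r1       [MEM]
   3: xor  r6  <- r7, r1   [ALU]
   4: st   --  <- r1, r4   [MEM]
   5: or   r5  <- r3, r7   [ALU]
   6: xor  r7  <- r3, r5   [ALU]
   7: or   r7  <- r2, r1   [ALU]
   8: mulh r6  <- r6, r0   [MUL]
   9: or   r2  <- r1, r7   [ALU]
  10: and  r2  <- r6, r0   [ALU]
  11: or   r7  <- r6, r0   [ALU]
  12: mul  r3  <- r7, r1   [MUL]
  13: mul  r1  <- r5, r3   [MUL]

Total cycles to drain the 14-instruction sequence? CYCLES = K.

CYCLES = 11

[0] i0  sub  -- RAW r1
[1] i1  xor  -- WAW r6
[2] i2  ld  -- WAW r6
[3] i3,i4  xor;st  -- 2-wide
[4] i5  or  -- RAW r5
[5] i6  xor  -- WAW r7
[6] i7,i8  or;mulh  -- 2-wide
[7] i9  or  -- WAW r2
[8] i10,i11  and;or  -- 2-wide
[9] i12  mul  -- no-port MUL/MUL
[10] i13  mul  -- tail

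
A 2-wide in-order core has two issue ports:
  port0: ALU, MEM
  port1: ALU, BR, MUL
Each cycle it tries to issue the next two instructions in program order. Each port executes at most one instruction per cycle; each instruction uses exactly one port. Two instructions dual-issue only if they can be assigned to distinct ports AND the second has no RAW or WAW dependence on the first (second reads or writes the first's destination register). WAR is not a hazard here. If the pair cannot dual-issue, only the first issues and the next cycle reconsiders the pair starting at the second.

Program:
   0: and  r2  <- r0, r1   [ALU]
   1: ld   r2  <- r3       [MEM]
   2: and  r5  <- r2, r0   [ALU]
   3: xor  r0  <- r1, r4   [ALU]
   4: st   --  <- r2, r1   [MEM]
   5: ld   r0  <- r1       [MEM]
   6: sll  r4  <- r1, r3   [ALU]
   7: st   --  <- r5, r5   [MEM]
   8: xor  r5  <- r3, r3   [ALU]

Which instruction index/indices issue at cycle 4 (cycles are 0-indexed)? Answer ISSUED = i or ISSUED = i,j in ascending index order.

ISSUED = 5,6

t=0 i0:and.ALU ; WAW r2
t=1 i1:ld.MEM ; RAW r2
t=2 i2&i3:and.ALU;xor.ALU ; pair
t=3 i4:st.MEM ; no-port MEM/MEM
t=4 i5&i6:ld.MEM;sll.ALU ; pair
t=5 i7&i8:st.MEM;xor.ALU ; pair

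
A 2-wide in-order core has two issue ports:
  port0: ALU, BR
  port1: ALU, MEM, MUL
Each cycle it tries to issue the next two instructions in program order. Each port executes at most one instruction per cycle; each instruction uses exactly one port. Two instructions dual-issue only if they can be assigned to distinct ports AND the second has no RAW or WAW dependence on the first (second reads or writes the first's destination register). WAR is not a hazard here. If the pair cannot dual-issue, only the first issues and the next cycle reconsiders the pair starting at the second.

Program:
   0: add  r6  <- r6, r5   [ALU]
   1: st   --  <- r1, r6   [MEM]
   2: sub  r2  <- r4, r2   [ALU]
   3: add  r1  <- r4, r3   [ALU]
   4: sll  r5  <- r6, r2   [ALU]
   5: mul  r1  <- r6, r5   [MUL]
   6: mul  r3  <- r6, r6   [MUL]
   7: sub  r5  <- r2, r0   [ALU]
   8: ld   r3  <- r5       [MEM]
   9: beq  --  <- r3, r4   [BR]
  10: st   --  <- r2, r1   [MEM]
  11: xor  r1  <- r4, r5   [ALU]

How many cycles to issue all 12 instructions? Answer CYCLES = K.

t=0 i0:add ; RAW r6
t=1 i1/i2:st sub ; 2-wide
t=2 i3/i4:add sll ; 2-wide
t=3 i5:mul ; no-port MUL/MUL
t=4 i6/i7:mul sub ; 2-wide
t=5 i8:ld ; RAW r3
t=6 i9/i10:beq st ; 2-wide
t=7 i11:xor ; tail

CYCLES = 8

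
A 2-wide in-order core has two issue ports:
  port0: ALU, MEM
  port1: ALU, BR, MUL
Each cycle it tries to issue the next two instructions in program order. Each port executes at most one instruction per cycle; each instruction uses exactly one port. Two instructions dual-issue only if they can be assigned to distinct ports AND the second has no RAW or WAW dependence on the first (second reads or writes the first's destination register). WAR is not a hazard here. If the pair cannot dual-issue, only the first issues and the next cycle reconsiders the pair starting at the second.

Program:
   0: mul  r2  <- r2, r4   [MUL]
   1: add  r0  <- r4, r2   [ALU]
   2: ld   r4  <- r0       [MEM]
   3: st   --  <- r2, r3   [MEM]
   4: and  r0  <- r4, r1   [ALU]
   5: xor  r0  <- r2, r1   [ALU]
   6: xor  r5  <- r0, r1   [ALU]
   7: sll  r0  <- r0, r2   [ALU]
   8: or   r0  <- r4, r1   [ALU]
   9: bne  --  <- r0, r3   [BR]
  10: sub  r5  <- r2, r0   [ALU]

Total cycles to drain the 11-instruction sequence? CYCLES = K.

[0] i0  mul  -- RAW r2
[1] i1  add  -- RAW r0
[2] i2  ld  -- no-port MEM/MEM
[3] i3/i4  st/and  -- pair
[4] i5  xor  -- RAW r0
[5] i6/i7  xor/sll  -- pair
[6] i8  or  -- RAW r0
[7] i9/i10  bne/sub  -- pair

CYCLES = 8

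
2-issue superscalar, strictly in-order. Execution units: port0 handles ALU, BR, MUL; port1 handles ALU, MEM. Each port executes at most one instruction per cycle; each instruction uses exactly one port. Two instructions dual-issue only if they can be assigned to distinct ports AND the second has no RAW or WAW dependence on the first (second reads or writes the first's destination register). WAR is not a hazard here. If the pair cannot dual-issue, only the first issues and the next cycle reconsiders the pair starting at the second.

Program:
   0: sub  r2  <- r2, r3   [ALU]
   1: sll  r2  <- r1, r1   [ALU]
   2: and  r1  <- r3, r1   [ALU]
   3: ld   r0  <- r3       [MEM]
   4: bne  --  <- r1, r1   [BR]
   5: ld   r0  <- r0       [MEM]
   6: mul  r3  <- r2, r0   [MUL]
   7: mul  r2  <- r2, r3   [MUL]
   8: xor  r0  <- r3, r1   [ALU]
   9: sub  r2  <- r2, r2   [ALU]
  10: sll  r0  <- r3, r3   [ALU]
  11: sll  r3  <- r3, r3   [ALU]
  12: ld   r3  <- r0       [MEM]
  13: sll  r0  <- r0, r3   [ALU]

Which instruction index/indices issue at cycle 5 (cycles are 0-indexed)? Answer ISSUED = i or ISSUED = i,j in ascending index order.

ISSUED = 7,8

0. sub.ALU @i0  | WAW r2
1. sll.ALU and.ALU @i1+i2  | 2-wide
2. ld.MEM bne.BR @i3+i4  | 2-wide
3. ld.MEM @i5  | RAW r0
4. mul.MUL @i6  | no-port MUL/MUL
5. mul.MUL xor.ALU @i7+i8  | 2-wide
6. sub.ALU sll.ALU @i9+i10  | 2-wide
7. sll.ALU @i11  | WAW r3
8. ld.MEM @i12  | RAW r3
9. sll.ALU @i13  | tail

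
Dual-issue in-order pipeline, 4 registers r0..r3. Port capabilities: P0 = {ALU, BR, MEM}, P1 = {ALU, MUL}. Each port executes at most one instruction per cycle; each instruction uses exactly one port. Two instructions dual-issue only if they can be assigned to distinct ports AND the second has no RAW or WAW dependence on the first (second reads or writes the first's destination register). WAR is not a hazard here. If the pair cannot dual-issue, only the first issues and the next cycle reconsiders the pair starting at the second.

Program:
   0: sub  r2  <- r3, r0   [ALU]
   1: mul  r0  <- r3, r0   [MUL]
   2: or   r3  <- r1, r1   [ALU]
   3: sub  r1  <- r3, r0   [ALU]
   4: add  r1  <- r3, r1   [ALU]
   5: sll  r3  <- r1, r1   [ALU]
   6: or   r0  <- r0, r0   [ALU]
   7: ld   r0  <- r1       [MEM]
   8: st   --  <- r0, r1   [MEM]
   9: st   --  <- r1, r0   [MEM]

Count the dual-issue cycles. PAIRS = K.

PAIRS = 2

[0] i0/i1  sub;mul  -- dual
[1] i2  or  -- RAW r3
[2] i3  sub  -- RAW+WAW r1
[3] i4  add  -- RAW r1
[4] i5/i6  sll;or  -- dual
[5] i7  ld  -- no-port MEM/MEM
[6] i8  st  -- no-port MEM/MEM
[7] i9  st  -- tail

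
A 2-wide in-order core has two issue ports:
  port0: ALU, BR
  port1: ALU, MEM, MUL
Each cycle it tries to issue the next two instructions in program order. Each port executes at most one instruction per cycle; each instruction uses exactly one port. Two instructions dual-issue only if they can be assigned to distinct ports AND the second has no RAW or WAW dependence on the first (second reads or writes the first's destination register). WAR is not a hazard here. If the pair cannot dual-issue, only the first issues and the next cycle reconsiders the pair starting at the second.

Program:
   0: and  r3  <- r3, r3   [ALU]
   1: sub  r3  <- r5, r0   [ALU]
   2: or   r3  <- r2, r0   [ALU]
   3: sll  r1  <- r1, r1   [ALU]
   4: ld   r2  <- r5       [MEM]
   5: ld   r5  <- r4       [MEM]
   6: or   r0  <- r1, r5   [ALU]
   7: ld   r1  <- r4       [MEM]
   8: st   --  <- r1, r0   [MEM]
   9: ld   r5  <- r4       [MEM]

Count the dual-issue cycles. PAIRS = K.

PAIRS = 2

c0: i0 and  WAW r3
c1: i1 sub  WAW r3
c2: i2&i3 or;sll  2-wide
c3: i4 ld  no-port MEM/MEM
c4: i5 ld  RAW r5
c5: i6&i7 or;ld  2-wide
c6: i8 st  no-port MEM/MEM
c7: i9 ld  tail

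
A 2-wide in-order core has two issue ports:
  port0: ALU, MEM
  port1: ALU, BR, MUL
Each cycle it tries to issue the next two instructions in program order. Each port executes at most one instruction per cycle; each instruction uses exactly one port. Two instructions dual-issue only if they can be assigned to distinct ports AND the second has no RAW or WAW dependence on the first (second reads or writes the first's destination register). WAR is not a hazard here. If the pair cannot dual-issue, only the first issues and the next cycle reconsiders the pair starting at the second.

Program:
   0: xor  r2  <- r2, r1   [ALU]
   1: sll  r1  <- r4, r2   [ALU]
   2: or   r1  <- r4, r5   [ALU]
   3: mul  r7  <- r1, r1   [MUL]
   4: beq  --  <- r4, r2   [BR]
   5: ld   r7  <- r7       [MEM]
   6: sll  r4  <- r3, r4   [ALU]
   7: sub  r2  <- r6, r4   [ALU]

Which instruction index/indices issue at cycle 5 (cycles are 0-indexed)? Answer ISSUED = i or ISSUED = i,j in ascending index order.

ISSUED = 6

[0] i0  xor  -- RAW r2
[1] i1  sll  -- WAW r1
[2] i2  or  -- RAW r1
[3] i3  mul  -- no-port MUL/BR
[4] i4&i5  beq ld  -- dual
[5] i6  sll  -- RAW r4
[6] i7  sub  -- tail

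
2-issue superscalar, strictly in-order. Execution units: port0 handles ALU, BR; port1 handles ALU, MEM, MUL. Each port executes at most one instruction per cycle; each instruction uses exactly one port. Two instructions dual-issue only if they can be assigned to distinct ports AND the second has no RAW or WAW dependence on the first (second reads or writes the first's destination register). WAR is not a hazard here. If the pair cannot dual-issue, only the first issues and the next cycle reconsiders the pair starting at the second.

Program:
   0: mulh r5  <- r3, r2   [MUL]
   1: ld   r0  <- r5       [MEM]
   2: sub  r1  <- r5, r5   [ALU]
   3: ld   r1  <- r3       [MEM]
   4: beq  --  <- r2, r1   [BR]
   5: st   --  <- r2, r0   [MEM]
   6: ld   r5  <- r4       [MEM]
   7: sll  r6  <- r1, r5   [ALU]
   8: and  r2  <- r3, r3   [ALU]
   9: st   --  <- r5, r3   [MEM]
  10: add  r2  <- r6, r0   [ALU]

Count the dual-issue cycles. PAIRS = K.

#0 head=0: mulh.MUL i0 no-port MUL/MEM
#1 head=1: ld.MEM/sub.ALU i1,i2 2-wide
#2 head=3: ld.MEM i3 RAW r1
#3 head=4: beq.BR/st.MEM i4,i5 2-wide
#4 head=6: ld.MEM i6 RAW r5
#5 head=7: sll.ALU/and.ALU i7,i8 2-wide
#6 head=9: st.MEM/add.ALU i9,i10 2-wide

PAIRS = 4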